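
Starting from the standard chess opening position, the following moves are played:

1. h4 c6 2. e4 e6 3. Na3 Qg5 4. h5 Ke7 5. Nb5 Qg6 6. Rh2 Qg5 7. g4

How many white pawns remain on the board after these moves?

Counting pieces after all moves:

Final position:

  a b c d e f g h
  ─────────────────
8│♜ ♞ ♝ · · ♝ ♞ ♜│8
7│♟ ♟ · ♟ ♚ ♟ ♟ ♟│7
6│· · ♟ · ♟ · · ·│6
5│· ♘ · · · · ♛ ♙│5
4│· · · · ♙ · ♙ ·│4
3│· · · · · · · ·│3
2│♙ ♙ ♙ ♙ · ♙ · ♖│2
1│♖ · ♗ ♕ ♔ ♗ ♘ ·│1
  ─────────────────
  a b c d e f g h


8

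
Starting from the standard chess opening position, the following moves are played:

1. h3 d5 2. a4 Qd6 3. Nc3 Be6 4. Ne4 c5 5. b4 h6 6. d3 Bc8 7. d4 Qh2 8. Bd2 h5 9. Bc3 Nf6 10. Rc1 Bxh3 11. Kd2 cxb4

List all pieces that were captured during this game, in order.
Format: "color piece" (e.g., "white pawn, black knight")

Tracking captures:
  Bxh3: captured white pawn
  cxb4: captured white pawn

white pawn, white pawn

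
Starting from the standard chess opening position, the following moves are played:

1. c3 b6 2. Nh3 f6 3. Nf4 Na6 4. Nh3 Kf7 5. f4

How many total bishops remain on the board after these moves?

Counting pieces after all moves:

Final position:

  a b c d e f g h
  ─────────────────
8│♜ · ♝ ♛ · ♝ ♞ ♜│8
7│♟ · ♟ ♟ ♟ ♚ ♟ ♟│7
6│♞ ♟ · · · ♟ · ·│6
5│· · · · · · · ·│5
4│· · · · · ♙ · ·│4
3│· · ♙ · · · · ♘│3
2│♙ ♙ · ♙ ♙ · ♙ ♙│2
1│♖ ♘ ♗ ♕ ♔ ♗ · ♖│1
  ─────────────────
  a b c d e f g h


4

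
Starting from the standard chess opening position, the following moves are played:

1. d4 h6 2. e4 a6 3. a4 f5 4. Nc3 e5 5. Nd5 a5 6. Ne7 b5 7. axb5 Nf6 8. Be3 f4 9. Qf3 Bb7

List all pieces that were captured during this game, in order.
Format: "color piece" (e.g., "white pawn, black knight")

Tracking captures:
  axb5: captured black pawn

black pawn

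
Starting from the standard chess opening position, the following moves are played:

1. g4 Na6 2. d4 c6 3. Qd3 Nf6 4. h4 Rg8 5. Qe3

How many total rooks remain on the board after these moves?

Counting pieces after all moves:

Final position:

  a b c d e f g h
  ─────────────────
8│♜ · ♝ ♛ ♚ ♝ ♜ ·│8
7│♟ ♟ · ♟ ♟ ♟ ♟ ♟│7
6│♞ · ♟ · · ♞ · ·│6
5│· · · · · · · ·│5
4│· · · ♙ · · ♙ ♙│4
3│· · · · ♕ · · ·│3
2│♙ ♙ ♙ · ♙ ♙ · ·│2
1│♖ ♘ ♗ · ♔ ♗ ♘ ♖│1
  ─────────────────
  a b c d e f g h


4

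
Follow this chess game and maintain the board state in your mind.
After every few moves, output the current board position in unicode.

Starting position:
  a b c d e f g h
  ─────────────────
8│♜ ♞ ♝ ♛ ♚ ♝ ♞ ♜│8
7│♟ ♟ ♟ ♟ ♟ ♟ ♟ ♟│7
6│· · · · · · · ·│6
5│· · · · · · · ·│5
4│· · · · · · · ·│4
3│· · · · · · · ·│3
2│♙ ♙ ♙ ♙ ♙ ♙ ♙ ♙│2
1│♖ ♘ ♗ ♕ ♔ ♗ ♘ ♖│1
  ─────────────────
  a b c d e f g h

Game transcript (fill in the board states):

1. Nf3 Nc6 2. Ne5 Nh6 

  a b c d e f g h
  ─────────────────
8│♜ · ♝ ♛ ♚ ♝ · ♜│8
7│♟ ♟ ♟ ♟ ♟ ♟ ♟ ♟│7
6│· · ♞ · · · · ♞│6
5│· · · · ♘ · · ·│5
4│· · · · · · · ·│4
3│· · · · · · · ·│3
2│♙ ♙ ♙ ♙ ♙ ♙ ♙ ♙│2
1│♖ ♘ ♗ ♕ ♔ ♗ · ♖│1
  ─────────────────
  a b c d e f g h

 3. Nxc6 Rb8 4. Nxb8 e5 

  a b c d e f g h
  ─────────────────
8│· ♘ ♝ ♛ ♚ ♝ · ♜│8
7│♟ ♟ ♟ ♟ · ♟ ♟ ♟│7
6│· · · · · · · ♞│6
5│· · · · ♟ · · ·│5
4│· · · · · · · ·│4
3│· · · · · · · ·│3
2│♙ ♙ ♙ ♙ ♙ ♙ ♙ ♙│2
1│♖ ♘ ♗ ♕ ♔ ♗ · ♖│1
  ─────────────────
  a b c d e f g h

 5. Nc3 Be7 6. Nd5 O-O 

  a b c d e f g h
  ─────────────────
8│· ♘ ♝ ♛ · ♜ ♚ ·│8
7│♟ ♟ ♟ ♟ ♝ ♟ ♟ ♟│7
6│· · · · · · · ♞│6
5│· · · ♘ ♟ · · ·│5
4│· · · · · · · ·│4
3│· · · · · · · ·│3
2│♙ ♙ ♙ ♙ ♙ ♙ ♙ ♙│2
1│♖ · ♗ ♕ ♔ ♗ · ♖│1
  ─────────────────
  a b c d e f g h

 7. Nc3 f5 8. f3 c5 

  a b c d e f g h
  ─────────────────
8│· ♘ ♝ ♛ · ♜ ♚ ·│8
7│♟ ♟ · ♟ ♝ · ♟ ♟│7
6│· · · · · · · ♞│6
5│· · ♟ · ♟ ♟ · ·│5
4│· · · · · · · ·│4
3│· · ♘ · · ♙ · ·│3
2│♙ ♙ ♙ ♙ ♙ · ♙ ♙│2
1│♖ · ♗ ♕ ♔ ♗ · ♖│1
  ─────────────────
  a b c d e f g h

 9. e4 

  a b c d e f g h
  ─────────────────
8│· ♘ ♝ ♛ · ♜ ♚ ·│8
7│♟ ♟ · ♟ ♝ · ♟ ♟│7
6│· · · · · · · ♞│6
5│· · ♟ · ♟ ♟ · ·│5
4│· · · · ♙ · · ·│4
3│· · ♘ · · ♙ · ·│3
2│♙ ♙ ♙ ♙ · · ♙ ♙│2
1│♖ · ♗ ♕ ♔ ♗ · ♖│1
  ─────────────────
  a b c d e f g h


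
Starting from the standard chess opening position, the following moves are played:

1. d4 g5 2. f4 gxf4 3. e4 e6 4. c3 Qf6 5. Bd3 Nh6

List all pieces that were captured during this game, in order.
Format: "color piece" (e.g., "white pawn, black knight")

Tracking captures:
  gxf4: captured white pawn

white pawn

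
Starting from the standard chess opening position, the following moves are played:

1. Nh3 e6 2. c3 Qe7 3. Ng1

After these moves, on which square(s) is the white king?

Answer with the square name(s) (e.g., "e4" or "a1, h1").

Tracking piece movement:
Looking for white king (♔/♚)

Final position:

  a b c d e f g h
  ─────────────────
8│♜ ♞ ♝ · ♚ ♝ ♞ ♜│8
7│♟ ♟ ♟ ♟ ♛ ♟ ♟ ♟│7
6│· · · · ♟ · · ·│6
5│· · · · · · · ·│5
4│· · · · · · · ·│4
3│· · ♙ · · · · ·│3
2│♙ ♙ · ♙ ♙ ♙ ♙ ♙│2
1│♖ ♘ ♗ ♕ ♔ ♗ ♘ ♖│1
  ─────────────────
  a b c d e f g h


e1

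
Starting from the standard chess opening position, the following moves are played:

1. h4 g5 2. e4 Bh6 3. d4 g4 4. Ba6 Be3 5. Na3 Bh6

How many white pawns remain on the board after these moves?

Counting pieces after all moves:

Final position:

  a b c d e f g h
  ─────────────────
8│♜ ♞ ♝ ♛ ♚ · ♞ ♜│8
7│♟ ♟ ♟ ♟ ♟ ♟ · ♟│7
6│♗ · · · · · · ♝│6
5│· · · · · · · ·│5
4│· · · ♙ ♙ · ♟ ♙│4
3│♘ · · · · · · ·│3
2│♙ ♙ ♙ · · ♙ ♙ ·│2
1│♖ · ♗ ♕ ♔ · ♘ ♖│1
  ─────────────────
  a b c d e f g h


8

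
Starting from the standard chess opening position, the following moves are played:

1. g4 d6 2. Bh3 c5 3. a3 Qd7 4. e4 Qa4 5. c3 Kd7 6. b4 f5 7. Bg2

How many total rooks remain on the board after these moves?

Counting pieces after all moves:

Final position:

  a b c d e f g h
  ─────────────────
8│♜ ♞ ♝ · · ♝ ♞ ♜│8
7│♟ ♟ · ♚ ♟ · ♟ ♟│7
6│· · · ♟ · · · ·│6
5│· · ♟ · · ♟ · ·│5
4│♛ ♙ · · ♙ · ♙ ·│4
3│♙ · ♙ · · · · ·│3
2│· · · ♙ · ♙ ♗ ♙│2
1│♖ ♘ ♗ ♕ ♔ · ♘ ♖│1
  ─────────────────
  a b c d e f g h


4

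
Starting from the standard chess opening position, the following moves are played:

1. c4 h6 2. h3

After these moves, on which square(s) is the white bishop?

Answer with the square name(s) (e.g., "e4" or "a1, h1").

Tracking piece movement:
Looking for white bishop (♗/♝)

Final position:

  a b c d e f g h
  ─────────────────
8│♜ ♞ ♝ ♛ ♚ ♝ ♞ ♜│8
7│♟ ♟ ♟ ♟ ♟ ♟ ♟ ·│7
6│· · · · · · · ♟│6
5│· · · · · · · ·│5
4│· · ♙ · · · · ·│4
3│· · · · · · · ♙│3
2│♙ ♙ · ♙ ♙ ♙ ♙ ·│2
1│♖ ♘ ♗ ♕ ♔ ♗ ♘ ♖│1
  ─────────────────
  a b c d e f g h


c1, f1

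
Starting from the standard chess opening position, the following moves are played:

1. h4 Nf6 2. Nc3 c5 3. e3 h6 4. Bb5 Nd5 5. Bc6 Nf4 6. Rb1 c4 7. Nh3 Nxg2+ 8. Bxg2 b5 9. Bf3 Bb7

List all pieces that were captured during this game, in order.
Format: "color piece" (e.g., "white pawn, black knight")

Tracking captures:
  Nxg2+: captured white pawn
  Bxg2: captured black knight

white pawn, black knight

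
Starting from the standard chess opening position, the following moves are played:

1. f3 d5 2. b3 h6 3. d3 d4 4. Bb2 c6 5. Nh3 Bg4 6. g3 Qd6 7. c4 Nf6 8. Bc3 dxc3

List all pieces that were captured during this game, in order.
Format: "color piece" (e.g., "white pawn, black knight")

Tracking captures:
  dxc3: captured white bishop

white bishop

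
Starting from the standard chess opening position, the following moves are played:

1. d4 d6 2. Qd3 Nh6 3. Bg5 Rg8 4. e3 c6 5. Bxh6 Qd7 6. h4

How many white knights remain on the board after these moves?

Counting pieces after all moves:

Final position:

  a b c d e f g h
  ─────────────────
8│♜ ♞ ♝ · ♚ ♝ ♜ ·│8
7│♟ ♟ · ♛ ♟ ♟ ♟ ♟│7
6│· · ♟ ♟ · · · ♗│6
5│· · · · · · · ·│5
4│· · · ♙ · · · ♙│4
3│· · · ♕ ♙ · · ·│3
2│♙ ♙ ♙ · · ♙ ♙ ·│2
1│♖ ♘ · · ♔ ♗ ♘ ♖│1
  ─────────────────
  a b c d e f g h


2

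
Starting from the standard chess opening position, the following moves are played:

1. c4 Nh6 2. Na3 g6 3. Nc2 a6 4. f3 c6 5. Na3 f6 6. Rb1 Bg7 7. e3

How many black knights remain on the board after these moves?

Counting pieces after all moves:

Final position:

  a b c d e f g h
  ─────────────────
8│♜ ♞ ♝ ♛ ♚ · · ♜│8
7│· ♟ · ♟ ♟ · ♝ ♟│7
6│♟ · ♟ · · ♟ ♟ ♞│6
5│· · · · · · · ·│5
4│· · ♙ · · · · ·│4
3│♘ · · · ♙ ♙ · ·│3
2│♙ ♙ · ♙ · · ♙ ♙│2
1│· ♖ ♗ ♕ ♔ ♗ ♘ ♖│1
  ─────────────────
  a b c d e f g h


2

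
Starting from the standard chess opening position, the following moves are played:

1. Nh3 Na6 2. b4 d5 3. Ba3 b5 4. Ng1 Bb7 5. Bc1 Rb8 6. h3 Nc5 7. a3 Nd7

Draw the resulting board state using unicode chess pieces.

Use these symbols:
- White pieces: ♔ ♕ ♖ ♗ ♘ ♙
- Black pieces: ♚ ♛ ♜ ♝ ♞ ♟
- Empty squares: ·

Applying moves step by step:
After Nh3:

♜ ♞ ♝ ♛ ♚ ♝ ♞ ♜
♟ ♟ ♟ ♟ ♟ ♟ ♟ ♟
· · · · · · · ·
· · · · · · · ·
· · · · · · · ·
· · · · · · · ♘
♙ ♙ ♙ ♙ ♙ ♙ ♙ ♙
♖ ♘ ♗ ♕ ♔ ♗ · ♖


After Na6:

♜ · ♝ ♛ ♚ ♝ ♞ ♜
♟ ♟ ♟ ♟ ♟ ♟ ♟ ♟
♞ · · · · · · ·
· · · · · · · ·
· · · · · · · ·
· · · · · · · ♘
♙ ♙ ♙ ♙ ♙ ♙ ♙ ♙
♖ ♘ ♗ ♕ ♔ ♗ · ♖


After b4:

♜ · ♝ ♛ ♚ ♝ ♞ ♜
♟ ♟ ♟ ♟ ♟ ♟ ♟ ♟
♞ · · · · · · ·
· · · · · · · ·
· ♙ · · · · · ·
· · · · · · · ♘
♙ · ♙ ♙ ♙ ♙ ♙ ♙
♖ ♘ ♗ ♕ ♔ ♗ · ♖


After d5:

♜ · ♝ ♛ ♚ ♝ ♞ ♜
♟ ♟ ♟ · ♟ ♟ ♟ ♟
♞ · · · · · · ·
· · · ♟ · · · ·
· ♙ · · · · · ·
· · · · · · · ♘
♙ · ♙ ♙ ♙ ♙ ♙ ♙
♖ ♘ ♗ ♕ ♔ ♗ · ♖


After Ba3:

♜ · ♝ ♛ ♚ ♝ ♞ ♜
♟ ♟ ♟ · ♟ ♟ ♟ ♟
♞ · · · · · · ·
· · · ♟ · · · ·
· ♙ · · · · · ·
♗ · · · · · · ♘
♙ · ♙ ♙ ♙ ♙ ♙ ♙
♖ ♘ · ♕ ♔ ♗ · ♖


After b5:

♜ · ♝ ♛ ♚ ♝ ♞ ♜
♟ · ♟ · ♟ ♟ ♟ ♟
♞ · · · · · · ·
· ♟ · ♟ · · · ·
· ♙ · · · · · ·
♗ · · · · · · ♘
♙ · ♙ ♙ ♙ ♙ ♙ ♙
♖ ♘ · ♕ ♔ ♗ · ♖


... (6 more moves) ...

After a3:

· ♜ · ♛ ♚ ♝ ♞ ♜
♟ ♝ ♟ · ♟ ♟ ♟ ♟
· · · · · · · ·
· ♟ ♞ ♟ · · · ·
· ♙ · · · · · ·
♙ · · · · · · ♙
· · ♙ ♙ ♙ ♙ ♙ ·
♖ ♘ ♗ ♕ ♔ ♗ ♘ ♖


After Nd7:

· ♜ · ♛ ♚ ♝ ♞ ♜
♟ ♝ ♟ ♞ ♟ ♟ ♟ ♟
· · · · · · · ·
· ♟ · ♟ · · · ·
· ♙ · · · · · ·
♙ · · · · · · ♙
· · ♙ ♙ ♙ ♙ ♙ ·
♖ ♘ ♗ ♕ ♔ ♗ ♘ ♖



  a b c d e f g h
  ─────────────────
8│· ♜ · ♛ ♚ ♝ ♞ ♜│8
7│♟ ♝ ♟ ♞ ♟ ♟ ♟ ♟│7
6│· · · · · · · ·│6
5│· ♟ · ♟ · · · ·│5
4│· ♙ · · · · · ·│4
3│♙ · · · · · · ♙│3
2│· · ♙ ♙ ♙ ♙ ♙ ·│2
1│♖ ♘ ♗ ♕ ♔ ♗ ♘ ♖│1
  ─────────────────
  a b c d e f g h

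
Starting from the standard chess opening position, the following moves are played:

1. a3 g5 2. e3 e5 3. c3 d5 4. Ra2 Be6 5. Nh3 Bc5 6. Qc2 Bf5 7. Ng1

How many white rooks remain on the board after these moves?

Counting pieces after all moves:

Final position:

  a b c d e f g h
  ─────────────────
8│♜ ♞ · ♛ ♚ · ♞ ♜│8
7│♟ ♟ ♟ · · ♟ · ♟│7
6│· · · · · · · ·│6
5│· · ♝ ♟ ♟ ♝ ♟ ·│5
4│· · · · · · · ·│4
3│♙ · ♙ · ♙ · · ·│3
2│♖ ♙ ♕ ♙ · ♙ ♙ ♙│2
1│· ♘ ♗ · ♔ ♗ ♘ ♖│1
  ─────────────────
  a b c d e f g h


2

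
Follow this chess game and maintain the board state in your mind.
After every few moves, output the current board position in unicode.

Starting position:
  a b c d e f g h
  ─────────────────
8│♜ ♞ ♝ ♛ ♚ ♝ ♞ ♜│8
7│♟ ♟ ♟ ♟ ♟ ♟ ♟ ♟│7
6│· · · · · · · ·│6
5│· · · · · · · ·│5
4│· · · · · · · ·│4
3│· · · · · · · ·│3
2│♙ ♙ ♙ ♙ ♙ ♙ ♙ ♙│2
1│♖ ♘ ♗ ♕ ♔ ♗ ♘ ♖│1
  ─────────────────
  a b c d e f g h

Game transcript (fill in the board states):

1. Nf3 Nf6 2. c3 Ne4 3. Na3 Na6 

  a b c d e f g h
  ─────────────────
8│♜ · ♝ ♛ ♚ ♝ · ♜│8
7│♟ ♟ ♟ ♟ ♟ ♟ ♟ ♟│7
6│♞ · · · · · · ·│6
5│· · · · · · · ·│5
4│· · · · ♞ · · ·│4
3│♘ · ♙ · · ♘ · ·│3
2│♙ ♙ · ♙ ♙ ♙ ♙ ♙│2
1│♖ · ♗ ♕ ♔ ♗ · ♖│1
  ─────────────────
  a b c d e f g h

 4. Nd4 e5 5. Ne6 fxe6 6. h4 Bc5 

  a b c d e f g h
  ─────────────────
8│♜ · ♝ ♛ ♚ · · ♜│8
7│♟ ♟ ♟ ♟ · · ♟ ♟│7
6│♞ · · · ♟ · · ·│6
5│· · ♝ · ♟ · · ·│5
4│· · · · ♞ · · ♙│4
3│♘ · ♙ · · · · ·│3
2│♙ ♙ · ♙ ♙ ♙ ♙ ·│2
1│♖ · ♗ ♕ ♔ ♗ · ♖│1
  ─────────────────
  a b c d e f g h

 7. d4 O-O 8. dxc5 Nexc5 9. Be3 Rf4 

  a b c d e f g h
  ─────────────────
8│♜ · ♝ ♛ · · ♚ ·│8
7│♟ ♟ ♟ ♟ · · ♟ ♟│7
6│♞ · · · ♟ · · ·│6
5│· · ♞ · ♟ · · ·│5
4│· · · · · ♜ · ♙│4
3│♘ · ♙ · ♗ · · ·│3
2│♙ ♙ · · ♙ ♙ ♙ ·│2
1│♖ · · ♕ ♔ ♗ · ♖│1
  ─────────────────
  a b c d e f g h

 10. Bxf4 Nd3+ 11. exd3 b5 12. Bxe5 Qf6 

  a b c d e f g h
  ─────────────────
8│♜ · ♝ · · · ♚ ·│8
7│♟ · ♟ ♟ · · ♟ ♟│7
6│♞ · · · ♟ ♛ · ·│6
5│· ♟ · · ♗ · · ·│5
4│· · · · · · · ♙│4
3│♘ · ♙ ♙ · · · ·│3
2│♙ ♙ · · · ♙ ♙ ·│2
1│♖ · · ♕ ♔ ♗ · ♖│1
  ─────────────────
  a b c d e f g h

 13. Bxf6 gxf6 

  a b c d e f g h
  ─────────────────
8│♜ · ♝ · · · ♚ ·│8
7│♟ · ♟ ♟ · · · ♟│7
6│♞ · · · ♟ ♟ · ·│6
5│· ♟ · · · · · ·│5
4│· · · · · · · ♙│4
3│♘ · ♙ ♙ · · · ·│3
2│♙ ♙ · · · ♙ ♙ ·│2
1│♖ · · ♕ ♔ ♗ · ♖│1
  ─────────────────
  a b c d e f g h


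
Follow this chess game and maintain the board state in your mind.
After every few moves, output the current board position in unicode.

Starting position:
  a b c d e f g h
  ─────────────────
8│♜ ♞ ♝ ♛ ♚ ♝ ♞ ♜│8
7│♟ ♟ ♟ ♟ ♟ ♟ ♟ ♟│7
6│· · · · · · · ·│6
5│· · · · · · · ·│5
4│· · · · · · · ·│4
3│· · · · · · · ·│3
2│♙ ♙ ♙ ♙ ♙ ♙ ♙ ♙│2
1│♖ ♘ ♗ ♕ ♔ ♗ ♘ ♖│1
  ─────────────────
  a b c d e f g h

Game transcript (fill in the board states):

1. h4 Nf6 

  a b c d e f g h
  ─────────────────
8│♜ ♞ ♝ ♛ ♚ ♝ · ♜│8
7│♟ ♟ ♟ ♟ ♟ ♟ ♟ ♟│7
6│· · · · · ♞ · ·│6
5│· · · · · · · ·│5
4│· · · · · · · ♙│4
3│· · · · · · · ·│3
2│♙ ♙ ♙ ♙ ♙ ♙ ♙ ·│2
1│♖ ♘ ♗ ♕ ♔ ♗ ♘ ♖│1
  ─────────────────
  a b c d e f g h

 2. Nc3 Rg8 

  a b c d e f g h
  ─────────────────
8│♜ ♞ ♝ ♛ ♚ ♝ ♜ ·│8
7│♟ ♟ ♟ ♟ ♟ ♟ ♟ ♟│7
6│· · · · · ♞ · ·│6
5│· · · · · · · ·│5
4│· · · · · · · ♙│4
3│· · ♘ · · · · ·│3
2│♙ ♙ ♙ ♙ ♙ ♙ ♙ ·│2
1│♖ · ♗ ♕ ♔ ♗ ♘ ♖│1
  ─────────────────
  a b c d e f g h

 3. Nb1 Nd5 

  a b c d e f g h
  ─────────────────
8│♜ ♞ ♝ ♛ ♚ ♝ ♜ ·│8
7│♟ ♟ ♟ ♟ ♟ ♟ ♟ ♟│7
6│· · · · · · · ·│6
5│· · · ♞ · · · ·│5
4│· · · · · · · ♙│4
3│· · · · · · · ·│3
2│♙ ♙ ♙ ♙ ♙ ♙ ♙ ·│2
1│♖ ♘ ♗ ♕ ♔ ♗ ♘ ♖│1
  ─────────────────
  a b c d e f g h



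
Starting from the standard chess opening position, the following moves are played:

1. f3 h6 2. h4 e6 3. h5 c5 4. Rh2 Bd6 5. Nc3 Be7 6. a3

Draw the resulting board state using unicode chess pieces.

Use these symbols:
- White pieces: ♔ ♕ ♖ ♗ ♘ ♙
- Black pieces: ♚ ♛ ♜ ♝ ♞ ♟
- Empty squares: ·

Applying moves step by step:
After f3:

♜ ♞ ♝ ♛ ♚ ♝ ♞ ♜
♟ ♟ ♟ ♟ ♟ ♟ ♟ ♟
· · · · · · · ·
· · · · · · · ·
· · · · · · · ·
· · · · · ♙ · ·
♙ ♙ ♙ ♙ ♙ · ♙ ♙
♖ ♘ ♗ ♕ ♔ ♗ ♘ ♖


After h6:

♜ ♞ ♝ ♛ ♚ ♝ ♞ ♜
♟ ♟ ♟ ♟ ♟ ♟ ♟ ·
· · · · · · · ♟
· · · · · · · ·
· · · · · · · ·
· · · · · ♙ · ·
♙ ♙ ♙ ♙ ♙ · ♙ ♙
♖ ♘ ♗ ♕ ♔ ♗ ♘ ♖


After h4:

♜ ♞ ♝ ♛ ♚ ♝ ♞ ♜
♟ ♟ ♟ ♟ ♟ ♟ ♟ ·
· · · · · · · ♟
· · · · · · · ·
· · · · · · · ♙
· · · · · ♙ · ·
♙ ♙ ♙ ♙ ♙ · ♙ ·
♖ ♘ ♗ ♕ ♔ ♗ ♘ ♖


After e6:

♜ ♞ ♝ ♛ ♚ ♝ ♞ ♜
♟ ♟ ♟ ♟ · ♟ ♟ ·
· · · · ♟ · · ♟
· · · · · · · ·
· · · · · · · ♙
· · · · · ♙ · ·
♙ ♙ ♙ ♙ ♙ · ♙ ·
♖ ♘ ♗ ♕ ♔ ♗ ♘ ♖


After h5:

♜ ♞ ♝ ♛ ♚ ♝ ♞ ♜
♟ ♟ ♟ ♟ · ♟ ♟ ·
· · · · ♟ · · ♟
· · · · · · · ♙
· · · · · · · ·
· · · · · ♙ · ·
♙ ♙ ♙ ♙ ♙ · ♙ ·
♖ ♘ ♗ ♕ ♔ ♗ ♘ ♖


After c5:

♜ ♞ ♝ ♛ ♚ ♝ ♞ ♜
♟ ♟ · ♟ · ♟ ♟ ·
· · · · ♟ · · ♟
· · ♟ · · · · ♙
· · · · · · · ·
· · · · · ♙ · ·
♙ ♙ ♙ ♙ ♙ · ♙ ·
♖ ♘ ♗ ♕ ♔ ♗ ♘ ♖


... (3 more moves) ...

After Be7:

♜ ♞ ♝ ♛ ♚ · ♞ ♜
♟ ♟ · ♟ ♝ ♟ ♟ ·
· · · · ♟ · · ♟
· · ♟ · · · · ♙
· · · · · · · ·
· · ♘ · · ♙ · ·
♙ ♙ ♙ ♙ ♙ · ♙ ♖
♖ · ♗ ♕ ♔ ♗ ♘ ·


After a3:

♜ ♞ ♝ ♛ ♚ · ♞ ♜
♟ ♟ · ♟ ♝ ♟ ♟ ·
· · · · ♟ · · ♟
· · ♟ · · · · ♙
· · · · · · · ·
♙ · ♘ · · ♙ · ·
· ♙ ♙ ♙ ♙ · ♙ ♖
♖ · ♗ ♕ ♔ ♗ ♘ ·



  a b c d e f g h
  ─────────────────
8│♜ ♞ ♝ ♛ ♚ · ♞ ♜│8
7│♟ ♟ · ♟ ♝ ♟ ♟ ·│7
6│· · · · ♟ · · ♟│6
5│· · ♟ · · · · ♙│5
4│· · · · · · · ·│4
3│♙ · ♘ · · ♙ · ·│3
2│· ♙ ♙ ♙ ♙ · ♙ ♖│2
1│♖ · ♗ ♕ ♔ ♗ ♘ ·│1
  ─────────────────
  a b c d e f g h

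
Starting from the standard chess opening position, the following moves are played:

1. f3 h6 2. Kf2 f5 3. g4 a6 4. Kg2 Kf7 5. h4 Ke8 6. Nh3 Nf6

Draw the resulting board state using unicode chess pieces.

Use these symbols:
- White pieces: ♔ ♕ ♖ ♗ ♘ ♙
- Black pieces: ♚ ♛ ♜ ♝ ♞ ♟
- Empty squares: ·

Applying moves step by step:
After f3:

♜ ♞ ♝ ♛ ♚ ♝ ♞ ♜
♟ ♟ ♟ ♟ ♟ ♟ ♟ ♟
· · · · · · · ·
· · · · · · · ·
· · · · · · · ·
· · · · · ♙ · ·
♙ ♙ ♙ ♙ ♙ · ♙ ♙
♖ ♘ ♗ ♕ ♔ ♗ ♘ ♖


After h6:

♜ ♞ ♝ ♛ ♚ ♝ ♞ ♜
♟ ♟ ♟ ♟ ♟ ♟ ♟ ·
· · · · · · · ♟
· · · · · · · ·
· · · · · · · ·
· · · · · ♙ · ·
♙ ♙ ♙ ♙ ♙ · ♙ ♙
♖ ♘ ♗ ♕ ♔ ♗ ♘ ♖


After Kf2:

♜ ♞ ♝ ♛ ♚ ♝ ♞ ♜
♟ ♟ ♟ ♟ ♟ ♟ ♟ ·
· · · · · · · ♟
· · · · · · · ·
· · · · · · · ·
· · · · · ♙ · ·
♙ ♙ ♙ ♙ ♙ ♔ ♙ ♙
♖ ♘ ♗ ♕ · ♗ ♘ ♖


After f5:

♜ ♞ ♝ ♛ ♚ ♝ ♞ ♜
♟ ♟ ♟ ♟ ♟ · ♟ ·
· · · · · · · ♟
· · · · · ♟ · ·
· · · · · · · ·
· · · · · ♙ · ·
♙ ♙ ♙ ♙ ♙ ♔ ♙ ♙
♖ ♘ ♗ ♕ · ♗ ♘ ♖


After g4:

♜ ♞ ♝ ♛ ♚ ♝ ♞ ♜
♟ ♟ ♟ ♟ ♟ · ♟ ·
· · · · · · · ♟
· · · · · ♟ · ·
· · · · · · ♙ ·
· · · · · ♙ · ·
♙ ♙ ♙ ♙ ♙ ♔ · ♙
♖ ♘ ♗ ♕ · ♗ ♘ ♖


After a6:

♜ ♞ ♝ ♛ ♚ ♝ ♞ ♜
· ♟ ♟ ♟ ♟ · ♟ ·
♟ · · · · · · ♟
· · · · · ♟ · ·
· · · · · · ♙ ·
· · · · · ♙ · ·
♙ ♙ ♙ ♙ ♙ ♔ · ♙
♖ ♘ ♗ ♕ · ♗ ♘ ♖


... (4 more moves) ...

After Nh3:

♜ ♞ ♝ ♛ ♚ ♝ ♞ ♜
· ♟ ♟ ♟ ♟ · ♟ ·
♟ · · · · · · ♟
· · · · · ♟ · ·
· · · · · · ♙ ♙
· · · · · ♙ · ♘
♙ ♙ ♙ ♙ ♙ · ♔ ·
♖ ♘ ♗ ♕ · ♗ · ♖


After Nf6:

♜ ♞ ♝ ♛ ♚ ♝ · ♜
· ♟ ♟ ♟ ♟ · ♟ ·
♟ · · · · ♞ · ♟
· · · · · ♟ · ·
· · · · · · ♙ ♙
· · · · · ♙ · ♘
♙ ♙ ♙ ♙ ♙ · ♔ ·
♖ ♘ ♗ ♕ · ♗ · ♖



  a b c d e f g h
  ─────────────────
8│♜ ♞ ♝ ♛ ♚ ♝ · ♜│8
7│· ♟ ♟ ♟ ♟ · ♟ ·│7
6│♟ · · · · ♞ · ♟│6
5│· · · · · ♟ · ·│5
4│· · · · · · ♙ ♙│4
3│· · · · · ♙ · ♘│3
2│♙ ♙ ♙ ♙ ♙ · ♔ ·│2
1│♖ ♘ ♗ ♕ · ♗ · ♖│1
  ─────────────────
  a b c d e f g h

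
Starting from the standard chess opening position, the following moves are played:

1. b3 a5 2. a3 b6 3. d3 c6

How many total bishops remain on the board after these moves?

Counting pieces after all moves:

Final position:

  a b c d e f g h
  ─────────────────
8│♜ ♞ ♝ ♛ ♚ ♝ ♞ ♜│8
7│· · · ♟ ♟ ♟ ♟ ♟│7
6│· ♟ ♟ · · · · ·│6
5│♟ · · · · · · ·│5
4│· · · · · · · ·│4
3│♙ ♙ · ♙ · · · ·│3
2│· · ♙ · ♙ ♙ ♙ ♙│2
1│♖ ♘ ♗ ♕ ♔ ♗ ♘ ♖│1
  ─────────────────
  a b c d e f g h


4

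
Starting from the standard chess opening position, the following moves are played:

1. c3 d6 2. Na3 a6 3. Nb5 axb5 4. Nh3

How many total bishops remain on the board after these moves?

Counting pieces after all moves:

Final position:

  a b c d e f g h
  ─────────────────
8│♜ ♞ ♝ ♛ ♚ ♝ ♞ ♜│8
7│· ♟ ♟ · ♟ ♟ ♟ ♟│7
6│· · · ♟ · · · ·│6
5│· ♟ · · · · · ·│5
4│· · · · · · · ·│4
3│· · ♙ · · · · ♘│3
2│♙ ♙ · ♙ ♙ ♙ ♙ ♙│2
1│♖ · ♗ ♕ ♔ ♗ · ♖│1
  ─────────────────
  a b c d e f g h


4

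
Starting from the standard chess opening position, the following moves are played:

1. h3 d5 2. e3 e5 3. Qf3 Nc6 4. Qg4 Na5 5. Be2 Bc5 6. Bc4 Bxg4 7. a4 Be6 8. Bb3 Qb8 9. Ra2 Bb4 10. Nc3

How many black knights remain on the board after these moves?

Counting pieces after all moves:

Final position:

  a b c d e f g h
  ─────────────────
8│♜ ♛ · · ♚ · ♞ ♜│8
7│♟ ♟ ♟ · · ♟ ♟ ♟│7
6│· · · · ♝ · · ·│6
5│♞ · · ♟ ♟ · · ·│5
4│♙ ♝ · · · · · ·│4
3│· ♗ ♘ · ♙ · · ♙│3
2│♖ ♙ ♙ ♙ · ♙ ♙ ·│2
1│· · ♗ · ♔ · ♘ ♖│1
  ─────────────────
  a b c d e f g h


2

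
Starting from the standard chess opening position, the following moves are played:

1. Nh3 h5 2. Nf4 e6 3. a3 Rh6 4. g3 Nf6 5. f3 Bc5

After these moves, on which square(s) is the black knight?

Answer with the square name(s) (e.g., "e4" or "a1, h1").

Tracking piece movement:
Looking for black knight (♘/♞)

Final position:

  a b c d e f g h
  ─────────────────
8│♜ ♞ ♝ ♛ ♚ · · ·│8
7│♟ ♟ ♟ ♟ · ♟ ♟ ·│7
6│· · · · ♟ ♞ · ♜│6
5│· · ♝ · · · · ♟│5
4│· · · · · ♘ · ·│4
3│♙ · · · · ♙ ♙ ·│3
2│· ♙ ♙ ♙ ♙ · · ♙│2
1│♖ ♘ ♗ ♕ ♔ ♗ · ♖│1
  ─────────────────
  a b c d e f g h


b8, f6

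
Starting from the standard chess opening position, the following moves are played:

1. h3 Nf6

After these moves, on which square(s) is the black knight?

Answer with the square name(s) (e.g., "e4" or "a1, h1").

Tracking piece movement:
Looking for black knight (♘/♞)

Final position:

  a b c d e f g h
  ─────────────────
8│♜ ♞ ♝ ♛ ♚ ♝ · ♜│8
7│♟ ♟ ♟ ♟ ♟ ♟ ♟ ♟│7
6│· · · · · ♞ · ·│6
5│· · · · · · · ·│5
4│· · · · · · · ·│4
3│· · · · · · · ♙│3
2│♙ ♙ ♙ ♙ ♙ ♙ ♙ ·│2
1│♖ ♘ ♗ ♕ ♔ ♗ ♘ ♖│1
  ─────────────────
  a b c d e f g h


b8, f6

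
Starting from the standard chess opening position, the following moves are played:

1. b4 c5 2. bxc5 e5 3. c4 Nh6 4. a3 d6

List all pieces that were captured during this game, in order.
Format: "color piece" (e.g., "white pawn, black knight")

Tracking captures:
  bxc5: captured black pawn

black pawn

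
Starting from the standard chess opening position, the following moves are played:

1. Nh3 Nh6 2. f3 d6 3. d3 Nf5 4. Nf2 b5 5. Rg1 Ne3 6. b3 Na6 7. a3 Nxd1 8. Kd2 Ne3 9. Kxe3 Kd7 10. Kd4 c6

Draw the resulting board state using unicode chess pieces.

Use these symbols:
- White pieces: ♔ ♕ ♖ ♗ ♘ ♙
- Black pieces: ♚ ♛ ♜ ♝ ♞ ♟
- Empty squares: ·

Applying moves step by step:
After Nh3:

♜ ♞ ♝ ♛ ♚ ♝ ♞ ♜
♟ ♟ ♟ ♟ ♟ ♟ ♟ ♟
· · · · · · · ·
· · · · · · · ·
· · · · · · · ·
· · · · · · · ♘
♙ ♙ ♙ ♙ ♙ ♙ ♙ ♙
♖ ♘ ♗ ♕ ♔ ♗ · ♖


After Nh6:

♜ ♞ ♝ ♛ ♚ ♝ · ♜
♟ ♟ ♟ ♟ ♟ ♟ ♟ ♟
· · · · · · · ♞
· · · · · · · ·
· · · · · · · ·
· · · · · · · ♘
♙ ♙ ♙ ♙ ♙ ♙ ♙ ♙
♖ ♘ ♗ ♕ ♔ ♗ · ♖


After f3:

♜ ♞ ♝ ♛ ♚ ♝ · ♜
♟ ♟ ♟ ♟ ♟ ♟ ♟ ♟
· · · · · · · ♞
· · · · · · · ·
· · · · · · · ·
· · · · · ♙ · ♘
♙ ♙ ♙ ♙ ♙ · ♙ ♙
♖ ♘ ♗ ♕ ♔ ♗ · ♖


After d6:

♜ ♞ ♝ ♛ ♚ ♝ · ♜
♟ ♟ ♟ · ♟ ♟ ♟ ♟
· · · ♟ · · · ♞
· · · · · · · ·
· · · · · · · ·
· · · · · ♙ · ♘
♙ ♙ ♙ ♙ ♙ · ♙ ♙
♖ ♘ ♗ ♕ ♔ ♗ · ♖


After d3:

♜ ♞ ♝ ♛ ♚ ♝ · ♜
♟ ♟ ♟ · ♟ ♟ ♟ ♟
· · · ♟ · · · ♞
· · · · · · · ·
· · · · · · · ·
· · · ♙ · ♙ · ♘
♙ ♙ ♙ · ♙ · ♙ ♙
♖ ♘ ♗ ♕ ♔ ♗ · ♖


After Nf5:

♜ ♞ ♝ ♛ ♚ ♝ · ♜
♟ ♟ ♟ · ♟ ♟ ♟ ♟
· · · ♟ · · · ·
· · · · · ♞ · ·
· · · · · · · ·
· · · ♙ · ♙ · ♘
♙ ♙ ♙ · ♙ · ♙ ♙
♖ ♘ ♗ ♕ ♔ ♗ · ♖


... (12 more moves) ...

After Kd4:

♜ · ♝ ♛ · ♝ · ♜
♟ · ♟ ♚ ♟ ♟ ♟ ♟
♞ · · ♟ · · · ·
· ♟ · · · · · ·
· · · ♔ · · · ·
♙ ♙ · ♙ · ♙ · ·
· · ♙ · ♙ ♘ ♙ ♙
♖ ♘ ♗ · · ♗ ♖ ·


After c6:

♜ · ♝ ♛ · ♝ · ♜
♟ · · ♚ ♟ ♟ ♟ ♟
♞ · ♟ ♟ · · · ·
· ♟ · · · · · ·
· · · ♔ · · · ·
♙ ♙ · ♙ · ♙ · ·
· · ♙ · ♙ ♘ ♙ ♙
♖ ♘ ♗ · · ♗ ♖ ·



  a b c d e f g h
  ─────────────────
8│♜ · ♝ ♛ · ♝ · ♜│8
7│♟ · · ♚ ♟ ♟ ♟ ♟│7
6│♞ · ♟ ♟ · · · ·│6
5│· ♟ · · · · · ·│5
4│· · · ♔ · · · ·│4
3│♙ ♙ · ♙ · ♙ · ·│3
2│· · ♙ · ♙ ♘ ♙ ♙│2
1│♖ ♘ ♗ · · ♗ ♖ ·│1
  ─────────────────
  a b c d e f g h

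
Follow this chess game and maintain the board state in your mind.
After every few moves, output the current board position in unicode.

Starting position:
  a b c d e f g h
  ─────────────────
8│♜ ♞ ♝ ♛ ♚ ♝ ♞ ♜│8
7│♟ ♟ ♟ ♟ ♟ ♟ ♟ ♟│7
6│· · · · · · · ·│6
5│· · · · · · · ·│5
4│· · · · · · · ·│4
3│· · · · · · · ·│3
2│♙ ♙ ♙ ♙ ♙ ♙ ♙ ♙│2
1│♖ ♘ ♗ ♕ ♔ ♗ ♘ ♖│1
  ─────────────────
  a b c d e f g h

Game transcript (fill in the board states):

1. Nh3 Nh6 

  a b c d e f g h
  ─────────────────
8│♜ ♞ ♝ ♛ ♚ ♝ · ♜│8
7│♟ ♟ ♟ ♟ ♟ ♟ ♟ ♟│7
6│· · · · · · · ♞│6
5│· · · · · · · ·│5
4│· · · · · · · ·│4
3│· · · · · · · ♘│3
2│♙ ♙ ♙ ♙ ♙ ♙ ♙ ♙│2
1│♖ ♘ ♗ ♕ ♔ ♗ · ♖│1
  ─────────────────
  a b c d e f g h

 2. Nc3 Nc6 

  a b c d e f g h
  ─────────────────
8│♜ · ♝ ♛ ♚ ♝ · ♜│8
7│♟ ♟ ♟ ♟ ♟ ♟ ♟ ♟│7
6│· · ♞ · · · · ♞│6
5│· · · · · · · ·│5
4│· · · · · · · ·│4
3│· · ♘ · · · · ♘│3
2│♙ ♙ ♙ ♙ ♙ ♙ ♙ ♙│2
1│♖ · ♗ ♕ ♔ ♗ · ♖│1
  ─────────────────
  a b c d e f g h

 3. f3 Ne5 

  a b c d e f g h
  ─────────────────
8│♜ · ♝ ♛ ♚ ♝ · ♜│8
7│♟ ♟ ♟ ♟ ♟ ♟ ♟ ♟│7
6│· · · · · · · ♞│6
5│· · · · ♞ · · ·│5
4│· · · · · · · ·│4
3│· · ♘ · · ♙ · ♘│3
2│♙ ♙ ♙ ♙ ♙ · ♙ ♙│2
1│♖ · ♗ ♕ ♔ ♗ · ♖│1
  ─────────────────
  a b c d e f g h

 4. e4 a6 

  a b c d e f g h
  ─────────────────
8│♜ · ♝ ♛ ♚ ♝ · ♜│8
7│· ♟ ♟ ♟ ♟ ♟ ♟ ♟│7
6│♟ · · · · · · ♞│6
5│· · · · ♞ · · ·│5
4│· · · · ♙ · · ·│4
3│· · ♘ · · ♙ · ♘│3
2│♙ ♙ ♙ ♙ · · ♙ ♙│2
1│♖ · ♗ ♕ ♔ ♗ · ♖│1
  ─────────────────
  a b c d e f g h



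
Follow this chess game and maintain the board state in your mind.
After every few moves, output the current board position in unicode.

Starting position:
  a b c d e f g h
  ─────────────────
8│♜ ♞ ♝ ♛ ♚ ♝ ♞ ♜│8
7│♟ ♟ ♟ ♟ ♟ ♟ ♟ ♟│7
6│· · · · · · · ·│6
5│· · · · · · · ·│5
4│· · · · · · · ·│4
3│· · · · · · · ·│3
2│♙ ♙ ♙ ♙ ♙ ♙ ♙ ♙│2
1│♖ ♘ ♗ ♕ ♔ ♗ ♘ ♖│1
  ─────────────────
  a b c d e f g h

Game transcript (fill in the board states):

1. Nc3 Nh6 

  a b c d e f g h
  ─────────────────
8│♜ ♞ ♝ ♛ ♚ ♝ · ♜│8
7│♟ ♟ ♟ ♟ ♟ ♟ ♟ ♟│7
6│· · · · · · · ♞│6
5│· · · · · · · ·│5
4│· · · · · · · ·│4
3│· · ♘ · · · · ·│3
2│♙ ♙ ♙ ♙ ♙ ♙ ♙ ♙│2
1│♖ · ♗ ♕ ♔ ♗ ♘ ♖│1
  ─────────────────
  a b c d e f g h

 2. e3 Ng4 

  a b c d e f g h
  ─────────────────
8│♜ ♞ ♝ ♛ ♚ ♝ · ♜│8
7│♟ ♟ ♟ ♟ ♟ ♟ ♟ ♟│7
6│· · · · · · · ·│6
5│· · · · · · · ·│5
4│· · · · · · ♞ ·│4
3│· · ♘ · ♙ · · ·│3
2│♙ ♙ ♙ ♙ · ♙ ♙ ♙│2
1│♖ · ♗ ♕ ♔ ♗ ♘ ♖│1
  ─────────────────
  a b c d e f g h

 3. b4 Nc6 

  a b c d e f g h
  ─────────────────
8│♜ · ♝ ♛ ♚ ♝ · ♜│8
7│♟ ♟ ♟ ♟ ♟ ♟ ♟ ♟│7
6│· · ♞ · · · · ·│6
5│· · · · · · · ·│5
4│· ♙ · · · · ♞ ·│4
3│· · ♘ · ♙ · · ·│3
2│♙ · ♙ ♙ · ♙ ♙ ♙│2
1│♖ · ♗ ♕ ♔ ♗ ♘ ♖│1
  ─────────────────
  a b c d e f g h

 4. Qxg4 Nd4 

  a b c d e f g h
  ─────────────────
8│♜ · ♝ ♛ ♚ ♝ · ♜│8
7│♟ ♟ ♟ ♟ ♟ ♟ ♟ ♟│7
6│· · · · · · · ·│6
5│· · · · · · · ·│5
4│· ♙ · ♞ · · ♕ ·│4
3│· · ♘ · ♙ · · ·│3
2│♙ · ♙ ♙ · ♙ ♙ ♙│2
1│♖ · ♗ · ♔ ♗ ♘ ♖│1
  ─────────────────
  a b c d e f g h

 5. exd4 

  a b c d e f g h
  ─────────────────
8│♜ · ♝ ♛ ♚ ♝ · ♜│8
7│♟ ♟ ♟ ♟ ♟ ♟ ♟ ♟│7
6│· · · · · · · ·│6
5│· · · · · · · ·│5
4│· ♙ · ♙ · · ♕ ·│4
3│· · ♘ · · · · ·│3
2│♙ · ♙ ♙ · ♙ ♙ ♙│2
1│♖ · ♗ · ♔ ♗ ♘ ♖│1
  ─────────────────
  a b c d e f g h


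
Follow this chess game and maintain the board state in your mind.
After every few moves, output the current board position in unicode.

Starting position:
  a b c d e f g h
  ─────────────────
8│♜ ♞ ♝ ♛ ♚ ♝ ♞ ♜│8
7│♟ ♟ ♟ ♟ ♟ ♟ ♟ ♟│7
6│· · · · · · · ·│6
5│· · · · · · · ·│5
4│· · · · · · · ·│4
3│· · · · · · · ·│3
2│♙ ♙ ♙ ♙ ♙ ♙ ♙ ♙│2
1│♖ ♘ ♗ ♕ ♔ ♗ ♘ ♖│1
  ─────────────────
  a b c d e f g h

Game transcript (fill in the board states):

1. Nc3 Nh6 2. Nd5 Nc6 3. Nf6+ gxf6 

  a b c d e f g h
  ─────────────────
8│♜ · ♝ ♛ ♚ ♝ · ♜│8
7│♟ ♟ ♟ ♟ ♟ ♟ · ♟│7
6│· · ♞ · · ♟ · ♞│6
5│· · · · · · · ·│5
4│· · · · · · · ·│4
3│· · · · · · · ·│3
2│♙ ♙ ♙ ♙ ♙ ♙ ♙ ♙│2
1│♖ · ♗ ♕ ♔ ♗ ♘ ♖│1
  ─────────────────
  a b c d e f g h

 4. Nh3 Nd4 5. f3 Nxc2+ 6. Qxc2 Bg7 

  a b c d e f g h
  ─────────────────
8│♜ · ♝ ♛ ♚ · · ♜│8
7│♟ ♟ ♟ ♟ ♟ ♟ ♝ ♟│7
6│· · · · · ♟ · ♞│6
5│· · · · · · · ·│5
4│· · · · · · · ·│4
3│· · · · · ♙ · ♘│3
2│♙ ♙ ♕ ♙ ♙ · ♙ ♙│2
1│♖ · ♗ · ♔ ♗ · ♖│1
  ─────────────────
  a b c d e f g h

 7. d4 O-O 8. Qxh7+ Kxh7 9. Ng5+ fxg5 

  a b c d e f g h
  ─────────────────
8│♜ · ♝ ♛ · ♜ · ·│8
7│♟ ♟ ♟ ♟ ♟ ♟ ♝ ♚│7
6│· · · · · · · ♞│6
5│· · · · · · ♟ ·│5
4│· · · ♙ · · · ·│4
3│· · · · · ♙ · ·│3
2│♙ ♙ · · ♙ · ♙ ♙│2
1│♖ · ♗ · ♔ ♗ · ♖│1
  ─────────────────
  a b c d e f g h

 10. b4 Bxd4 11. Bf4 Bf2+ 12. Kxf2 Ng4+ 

  a b c d e f g h
  ─────────────────
8│♜ · ♝ ♛ · ♜ · ·│8
7│♟ ♟ ♟ ♟ ♟ ♟ · ♚│7
6│· · · · · · · ·│6
5│· · · · · · ♟ ·│5
4│· ♙ · · · ♗ ♞ ·│4
3│· · · · · ♙ · ·│3
2│♙ · · · ♙ ♔ ♙ ♙│2
1│♖ · · · · ♗ · ♖│1
  ─────────────────
  a b c d e f g h

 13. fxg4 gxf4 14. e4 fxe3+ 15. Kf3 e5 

  a b c d e f g h
  ─────────────────
8│♜ · ♝ ♛ · ♜ · ·│8
7│♟ ♟ ♟ ♟ · ♟ · ♚│7
6│· · · · · · · ·│6
5│· · · · ♟ · · ·│5
4│· ♙ · · · · ♙ ·│4
3│· · · · ♟ ♔ · ·│3
2│♙ · · · · · ♙ ♙│2
1│♖ · · · · ♗ · ♖│1
  ─────────────────
  a b c d e f g h



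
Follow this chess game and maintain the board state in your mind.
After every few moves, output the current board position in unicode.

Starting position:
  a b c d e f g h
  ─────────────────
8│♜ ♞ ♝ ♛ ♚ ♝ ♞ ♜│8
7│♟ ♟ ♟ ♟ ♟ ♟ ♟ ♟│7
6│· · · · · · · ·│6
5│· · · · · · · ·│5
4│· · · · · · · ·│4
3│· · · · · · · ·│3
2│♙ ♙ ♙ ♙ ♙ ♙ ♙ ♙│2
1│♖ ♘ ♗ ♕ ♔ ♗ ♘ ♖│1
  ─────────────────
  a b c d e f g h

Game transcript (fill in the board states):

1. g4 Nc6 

  a b c d e f g h
  ─────────────────
8│♜ · ♝ ♛ ♚ ♝ ♞ ♜│8
7│♟ ♟ ♟ ♟ ♟ ♟ ♟ ♟│7
6│· · ♞ · · · · ·│6
5│· · · · · · · ·│5
4│· · · · · · ♙ ·│4
3│· · · · · · · ·│3
2│♙ ♙ ♙ ♙ ♙ ♙ · ♙│2
1│♖ ♘ ♗ ♕ ♔ ♗ ♘ ♖│1
  ─────────────────
  a b c d e f g h

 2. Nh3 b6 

  a b c d e f g h
  ─────────────────
8│♜ · ♝ ♛ ♚ ♝ ♞ ♜│8
7│♟ · ♟ ♟ ♟ ♟ ♟ ♟│7
6│· ♟ ♞ · · · · ·│6
5│· · · · · · · ·│5
4│· · · · · · ♙ ·│4
3│· · · · · · · ♘│3
2│♙ ♙ ♙ ♙ ♙ ♙ · ♙│2
1│♖ ♘ ♗ ♕ ♔ ♗ · ♖│1
  ─────────────────
  a b c d e f g h

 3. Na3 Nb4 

  a b c d e f g h
  ─────────────────
8│♜ · ♝ ♛ ♚ ♝ ♞ ♜│8
7│♟ · ♟ ♟ ♟ ♟ ♟ ♟│7
6│· ♟ · · · · · ·│6
5│· · · · · · · ·│5
4│· ♞ · · · · ♙ ·│4
3│♘ · · · · · · ♘│3
2│♙ ♙ ♙ ♙ ♙ ♙ · ♙│2
1│♖ · ♗ ♕ ♔ ♗ · ♖│1
  ─────────────────
  a b c d e f g h

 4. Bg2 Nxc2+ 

  a b c d e f g h
  ─────────────────
8│♜ · ♝ ♛ ♚ ♝ ♞ ♜│8
7│♟ · ♟ ♟ ♟ ♟ ♟ ♟│7
6│· ♟ · · · · · ·│6
5│· · · · · · · ·│5
4│· · · · · · ♙ ·│4
3│♘ · · · · · · ♘│3
2│♙ ♙ ♞ ♙ ♙ ♙ ♗ ♙│2
1│♖ · ♗ ♕ ♔ · · ♖│1
  ─────────────────
  a b c d e f g h

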